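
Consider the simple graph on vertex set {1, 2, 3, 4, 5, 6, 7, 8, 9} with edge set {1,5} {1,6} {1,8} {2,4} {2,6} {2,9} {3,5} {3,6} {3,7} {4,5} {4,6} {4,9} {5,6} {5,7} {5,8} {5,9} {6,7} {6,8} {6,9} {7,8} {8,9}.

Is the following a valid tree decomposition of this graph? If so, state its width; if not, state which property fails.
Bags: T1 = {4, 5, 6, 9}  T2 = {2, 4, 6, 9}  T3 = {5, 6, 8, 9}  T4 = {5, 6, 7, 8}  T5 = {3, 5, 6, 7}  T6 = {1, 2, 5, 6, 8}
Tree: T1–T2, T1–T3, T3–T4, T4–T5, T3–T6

No — bags containing vertex 2 are not connected in the tree.

A tree decomposition must satisfy three properties: every vertex lies in some bag; for every edge, both endpoints lie together in some bag; and for every vertex, the bags containing it form a connected subtree. Here bags containing vertex 2 are not connected in the tree, so the decomposition is invalid.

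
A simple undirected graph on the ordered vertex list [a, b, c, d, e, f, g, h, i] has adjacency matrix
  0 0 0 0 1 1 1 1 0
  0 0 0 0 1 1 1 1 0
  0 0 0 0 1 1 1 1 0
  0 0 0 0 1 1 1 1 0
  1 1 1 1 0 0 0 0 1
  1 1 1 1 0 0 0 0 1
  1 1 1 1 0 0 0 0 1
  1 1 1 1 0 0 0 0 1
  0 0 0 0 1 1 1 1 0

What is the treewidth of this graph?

4

A width-4 tree decomposition is:
Bags: B1 = {a, e, f, g, h}  B2 = {d, e, f, g, h}  B3 = {b, e, f, g, h}  B4 = {e, f, g, h, i}  B5 = {c, e, f, g, h}
Tree: B1–B2, B2–B3, B3–B4, B4–B5
The largest bag has 5 vertices, giving width 4; this decomposition certifies tw(G) ≤ 4. For the lower bound: the 5 vertex sets {a,h}, {d,e}, {b,f}, {g}, {i} are disjoint, each induces a connected subgraph, and every pair is joined by at least one edge of G. Contracting each set to a single vertex therefore yields K_{5} as a minor, and since treewidth is minor-monotone, tw(G) ≥ tw(K_{5}) = 4. The upper and lower bounds meet at 4, so that is the treewidth.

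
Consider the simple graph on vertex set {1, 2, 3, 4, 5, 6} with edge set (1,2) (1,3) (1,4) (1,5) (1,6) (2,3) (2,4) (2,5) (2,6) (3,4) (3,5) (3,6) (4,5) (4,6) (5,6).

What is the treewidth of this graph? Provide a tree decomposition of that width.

Treewidth 5.
One optimal decomposition is:
Bags: B1 = {1, 2, 3, 4, 5, 6}
Tree: (single bag)

A single bag containing all 6 vertices is trivially a valid decomposition of width 5. For the lower bound, the 6 vertices {1, 2, 3, 4, 5, 6} are pairwise adjacent, and any tree decomposition puts a clique entirely inside one bag — forcing width ≥ 5. Therefore the treewidth is 5.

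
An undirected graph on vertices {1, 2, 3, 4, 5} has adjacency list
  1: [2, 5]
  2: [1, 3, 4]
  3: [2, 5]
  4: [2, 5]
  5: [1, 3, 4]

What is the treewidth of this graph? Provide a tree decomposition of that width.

Treewidth 2.
One such decomposition:
Bags: B1 = {1, 2, 5}  B2 = {2, 4, 5}  B3 = {2, 3, 5}
Tree: B1–B2, B2–B3

Each bag holds 3 vertices, so the decomposition has width 2, which upper-bounds the treewidth. Since 1–5–4–2–1 is a cycle in G, G is not acyclic. Forests are exactly the graphs of treewidth ≤ 1, so tw(G) ≥ 2. Combining the bounds, tw(G) = 2.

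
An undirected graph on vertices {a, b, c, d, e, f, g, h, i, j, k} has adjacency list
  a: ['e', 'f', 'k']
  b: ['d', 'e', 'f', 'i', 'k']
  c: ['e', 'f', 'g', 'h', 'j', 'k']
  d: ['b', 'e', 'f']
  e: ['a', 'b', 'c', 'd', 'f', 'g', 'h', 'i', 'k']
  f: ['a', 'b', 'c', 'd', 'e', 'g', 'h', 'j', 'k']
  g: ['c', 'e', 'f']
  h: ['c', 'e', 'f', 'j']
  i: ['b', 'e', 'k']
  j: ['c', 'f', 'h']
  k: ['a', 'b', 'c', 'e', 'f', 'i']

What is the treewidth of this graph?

A width-3 tree decomposition is:
Bags: B1 = {b, e, f, k}  B2 = {b, d, e, f}  B3 = {c, e, f, k}  B4 = {c, e, f, g}  B5 = {a, e, f, k}  B6 = {c, e, f, h}  B7 = {c, f, h, j}  B8 = {b, e, i, k}
Tree: B1–B2, B1–B3, B3–B4, B1–B5, B3–B6, B6–B7, B1–B8
Each bag holds 4 vertices, so the decomposition has width 3, which upper-bounds the treewidth. Conversely, {c, f, h, j} is a clique of size 4, and the vertices of any clique must share a bag in every tree decomposition; so some bag has ≥ 4 vertices and tw(G) ≥ 3. Combining the bounds, tw(G) = 3.

3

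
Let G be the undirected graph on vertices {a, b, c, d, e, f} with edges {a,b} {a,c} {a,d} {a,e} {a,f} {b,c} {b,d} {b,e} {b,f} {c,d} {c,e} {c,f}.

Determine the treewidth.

3

A width-3 tree decomposition is:
Bags: B1 = {a, b, c, f}  B2 = {a, b, c, d}  B3 = {a, b, c, e}
Tree: B1–B2, B2–B3
Each bag holds 4 vertices, so the decomposition has width 3, which upper-bounds the treewidth. Conversely, {a, b, c, d} is a clique of size 4, and the vertices of any clique must share a bag in every tree decomposition; so some bag has ≥ 4 vertices and tw(G) ≥ 3. Therefore the treewidth is 3.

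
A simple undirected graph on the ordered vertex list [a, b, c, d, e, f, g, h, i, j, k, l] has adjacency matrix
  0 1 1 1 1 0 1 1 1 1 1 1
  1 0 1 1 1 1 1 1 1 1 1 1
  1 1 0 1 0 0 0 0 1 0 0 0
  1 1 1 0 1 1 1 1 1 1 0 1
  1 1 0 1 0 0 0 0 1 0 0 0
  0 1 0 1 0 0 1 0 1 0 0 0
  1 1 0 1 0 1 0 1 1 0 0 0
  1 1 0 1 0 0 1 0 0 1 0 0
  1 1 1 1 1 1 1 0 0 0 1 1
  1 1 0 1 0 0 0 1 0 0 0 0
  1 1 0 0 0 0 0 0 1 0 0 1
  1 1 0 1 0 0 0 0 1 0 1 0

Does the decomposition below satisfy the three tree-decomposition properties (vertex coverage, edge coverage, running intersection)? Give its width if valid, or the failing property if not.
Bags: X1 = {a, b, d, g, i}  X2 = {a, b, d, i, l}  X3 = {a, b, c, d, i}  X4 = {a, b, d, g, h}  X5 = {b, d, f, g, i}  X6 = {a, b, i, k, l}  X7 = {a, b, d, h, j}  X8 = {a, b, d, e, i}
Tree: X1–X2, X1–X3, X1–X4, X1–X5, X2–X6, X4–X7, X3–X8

Yes; width 4.

Checking the three conditions: (i) the bags cover all of {a, b, c, d, e, f, g, h, i, j, k, l}; (ii) for each edge, some bag contains both endpoints; (iii) the bags containing any fixed vertex form a subtree. All hold, so the decomposition is valid with width 5 − 1 = 4.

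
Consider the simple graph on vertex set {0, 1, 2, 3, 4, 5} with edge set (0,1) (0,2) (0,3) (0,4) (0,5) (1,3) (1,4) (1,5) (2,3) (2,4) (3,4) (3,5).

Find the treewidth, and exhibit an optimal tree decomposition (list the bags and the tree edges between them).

The largest bag has 4 vertices, giving width 3; this decomposition certifies tw(G) ≤ 3. Conversely, {0, 1, 3, 4} is a clique of size 4, and the vertices of any clique must share a bag in every tree decomposition; so some bag has ≥ 4 vertices and tw(G) ≥ 3. Therefore the treewidth is 3.

Treewidth 3.
Bags: B1 = {0, 1, 3, 5}  B2 = {0, 1, 3, 4}  B3 = {0, 2, 3, 4}
Tree: B1–B2, B2–B3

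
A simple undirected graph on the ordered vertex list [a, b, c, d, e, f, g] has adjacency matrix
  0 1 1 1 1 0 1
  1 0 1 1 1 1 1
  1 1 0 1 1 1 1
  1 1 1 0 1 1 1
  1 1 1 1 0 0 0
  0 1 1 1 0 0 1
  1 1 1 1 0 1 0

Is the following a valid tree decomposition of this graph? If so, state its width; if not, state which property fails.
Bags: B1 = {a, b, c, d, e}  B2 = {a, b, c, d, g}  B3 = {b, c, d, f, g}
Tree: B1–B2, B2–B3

Checking the three conditions: (i) the bags cover all of {a, b, c, d, e, f, g}; (ii) for each edge, some bag contains both endpoints; (iii) the bags containing any fixed vertex form a subtree. All hold, so the decomposition is valid with width 5 − 1 = 4.

Yes; width 4.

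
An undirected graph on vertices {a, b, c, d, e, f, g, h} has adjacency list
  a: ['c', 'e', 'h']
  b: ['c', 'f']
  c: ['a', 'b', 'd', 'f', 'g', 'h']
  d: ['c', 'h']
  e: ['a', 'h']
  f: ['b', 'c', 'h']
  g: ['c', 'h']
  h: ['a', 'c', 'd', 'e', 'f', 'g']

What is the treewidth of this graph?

A width-2 tree decomposition is:
Bags: B1 = {c, f, h}  B2 = {a, c, h}  B3 = {b, c, f}  B4 = {a, e, h}  B5 = {c, g, h}  B6 = {c, d, h}
Tree: B1–B2, B1–B3, B2–B4, B2–B5, B5–B6
Every bag has size at most 3, so the width is 3 − 1 = 2 and tw(G) ≤ 2. Conversely, {a, e, h} is a clique of size 3, and the vertices of any clique must share a bag in every tree decomposition; so some bag has ≥ 3 vertices and tw(G) ≥ 2. Therefore the treewidth is 2.

2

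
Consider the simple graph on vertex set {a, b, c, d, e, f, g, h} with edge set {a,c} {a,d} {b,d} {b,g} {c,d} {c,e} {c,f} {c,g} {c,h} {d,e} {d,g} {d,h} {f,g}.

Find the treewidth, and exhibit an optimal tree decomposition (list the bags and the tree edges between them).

Each bag holds 3 vertices, so the decomposition has width 2, which upper-bounds the treewidth. Conversely, {c, d, g} is a clique of size 3, and the vertices of any clique must share a bag in every tree decomposition; so some bag has ≥ 3 vertices and tw(G) ≥ 2. Hence tw(G) = 2 exactly.

Treewidth 2.
One optimal decomposition is:
Bags: B1 = {c, d, g}  B2 = {b, d, g}  B3 = {c, f, g}  B4 = {c, d, h}  B5 = {a, c, d}  B6 = {c, d, e}
Tree: B1–B2, B1–B3, B1–B4, B4–B5, B1–B6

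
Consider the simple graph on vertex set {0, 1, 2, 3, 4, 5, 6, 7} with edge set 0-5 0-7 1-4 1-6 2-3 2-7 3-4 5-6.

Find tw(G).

A width-2 tree decomposition is:
Bags: B1 = {0, 2, 7}  B2 = {0, 2, 5}  B3 = {2, 5, 6}  B4 = {1, 2, 6}  B5 = {1, 2, 4}  B6 = {2, 3, 4}
Tree: B1–B2, B2–B3, B3–B4, B4–B5, B5–B6
Every bag has size at most 3, so the width is 3 − 1 = 2 and tw(G) ≤ 2. For the lower bound, G contains the cycle 2–7–0–5–6–1–4–3–2, so G is not a forest; only forests have treewidth ≤ 1, hence tw(G) ≥ 2. Therefore the treewidth is 2.

2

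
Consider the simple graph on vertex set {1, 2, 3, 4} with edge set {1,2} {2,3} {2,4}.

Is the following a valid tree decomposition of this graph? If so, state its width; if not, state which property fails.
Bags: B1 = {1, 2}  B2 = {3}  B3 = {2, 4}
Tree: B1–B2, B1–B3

A tree decomposition must satisfy three properties: every vertex lies in some bag; for every edge, both endpoints lie together in some bag; and for every vertex, the bags containing it form a connected subtree. Here edge (2,3) lies in no bag, so the decomposition is invalid.

No — edge (2,3) lies in no bag.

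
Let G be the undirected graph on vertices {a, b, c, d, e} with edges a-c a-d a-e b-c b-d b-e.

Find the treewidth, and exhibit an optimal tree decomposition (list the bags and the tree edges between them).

Every bag has size at most 3, so the width is 3 − 1 = 2 and tw(G) ≤ 2. The edges d–b–c–a–d form a cycle, so G is not a tree and its treewidth is at least 2. Hence tw(G) = 2 exactly.

Treewidth 2.
Bags: B1 = {a, b, d}  B2 = {a, b, c}  B3 = {a, b, e}
Tree: B1–B2, B2–B3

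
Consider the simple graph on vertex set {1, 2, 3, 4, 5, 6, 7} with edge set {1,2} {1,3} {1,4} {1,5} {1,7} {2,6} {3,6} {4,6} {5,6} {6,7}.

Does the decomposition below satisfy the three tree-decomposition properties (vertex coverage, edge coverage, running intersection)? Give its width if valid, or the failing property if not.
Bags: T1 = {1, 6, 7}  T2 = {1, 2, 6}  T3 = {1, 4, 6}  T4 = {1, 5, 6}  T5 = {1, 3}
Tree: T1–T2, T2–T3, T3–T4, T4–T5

No — edge (6,3) lies in no bag.

A tree decomposition must satisfy three properties: every vertex lies in some bag; for every edge, both endpoints lie together in some bag; and for every vertex, the bags containing it form a connected subtree. Here edge (6,3) lies in no bag, so the decomposition is invalid.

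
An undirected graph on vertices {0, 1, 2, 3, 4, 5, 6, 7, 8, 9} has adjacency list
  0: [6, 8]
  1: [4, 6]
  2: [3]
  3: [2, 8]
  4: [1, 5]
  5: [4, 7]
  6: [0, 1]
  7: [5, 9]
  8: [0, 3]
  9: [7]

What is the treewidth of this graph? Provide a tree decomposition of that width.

Each bag holds 2 vertices, so the decomposition has width 1, which upper-bounds the treewidth. Since G has at least one edge (e.g. 2–3), it is not an edgeless graph, so tw(G) ≥ 1. The upper and lower bounds meet at 1, so that is the treewidth.

Treewidth 1.
Bags: B1 = {2, 3}  B2 = {3, 8}  B3 = {0, 8}  B4 = {0, 6}  B5 = {1, 6}  B6 = {1, 4}  B7 = {4, 5}  B8 = {5, 7}  B9 = {7, 9}
Tree: B1–B2, B2–B3, B3–B4, B4–B5, B5–B6, B6–B7, B7–B8, B8–B9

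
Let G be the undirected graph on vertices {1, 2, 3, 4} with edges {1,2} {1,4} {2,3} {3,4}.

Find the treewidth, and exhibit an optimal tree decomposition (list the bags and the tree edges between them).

Treewidth 2.
One such decomposition:
Bags: B1 = {1, 3, 4}  B2 = {1, 2, 3}
Tree: B1–B2

Every bag has size at most 3, so the width is 3 − 1 = 2 and tw(G) ≤ 2. The edges 1–4–3–2–1 form a cycle, so G is not a tree and its treewidth is at least 2. Therefore the treewidth is 2.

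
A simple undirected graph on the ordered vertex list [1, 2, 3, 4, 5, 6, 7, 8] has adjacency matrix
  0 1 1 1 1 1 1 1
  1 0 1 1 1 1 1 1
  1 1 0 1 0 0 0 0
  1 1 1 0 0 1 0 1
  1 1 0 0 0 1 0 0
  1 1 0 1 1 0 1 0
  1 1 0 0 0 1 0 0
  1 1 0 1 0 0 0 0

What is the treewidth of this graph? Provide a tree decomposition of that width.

The largest bag has 4 vertices, giving width 3; this decomposition certifies tw(G) ≤ 3. On the other hand G contains the 4-clique {1, 2, 4, 8}. A clique must lie in a single bag of any decomposition, so no decomposition can have width below 3. The upper and lower bounds meet at 3, so that is the treewidth.

Treewidth 3.
Bags: B1 = {1, 2, 4, 6}  B2 = {1, 2, 4, 8}  B3 = {1, 2, 5, 6}  B4 = {1, 2, 6, 7}  B5 = {1, 2, 3, 4}
Tree: B1–B2, B1–B3, B3–B4, B1–B5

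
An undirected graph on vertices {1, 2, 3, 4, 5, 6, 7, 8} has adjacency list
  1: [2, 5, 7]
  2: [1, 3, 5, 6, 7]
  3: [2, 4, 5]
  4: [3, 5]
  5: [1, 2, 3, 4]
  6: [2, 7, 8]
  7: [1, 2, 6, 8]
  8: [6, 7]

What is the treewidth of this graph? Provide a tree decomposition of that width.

Treewidth 2.
Bags: B1 = {1, 2, 5}  B2 = {1, 2, 7}  B3 = {2, 3, 5}  B4 = {3, 4, 5}  B5 = {2, 6, 7}  B6 = {6, 7, 8}
Tree: B1–B2, B1–B3, B3–B4, B2–B5, B5–B6

The largest bag has 3 vertices, giving width 2; this decomposition certifies tw(G) ≤ 2. Conversely, {6, 7, 8} is a clique of size 3, and the vertices of any clique must share a bag in every tree decomposition; so some bag has ≥ 3 vertices and tw(G) ≥ 2. The upper and lower bounds meet at 2, so that is the treewidth.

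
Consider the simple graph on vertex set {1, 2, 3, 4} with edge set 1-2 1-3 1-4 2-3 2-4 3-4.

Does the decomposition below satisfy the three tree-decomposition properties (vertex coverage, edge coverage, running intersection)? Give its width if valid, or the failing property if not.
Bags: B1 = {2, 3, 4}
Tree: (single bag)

A tree decomposition must satisfy three properties: every vertex lies in some bag; for every edge, both endpoints lie together in some bag; and for every vertex, the bags containing it form a connected subtree. Here vertex 1 appears in no bag, so the decomposition is invalid.

No — vertex 1 appears in no bag.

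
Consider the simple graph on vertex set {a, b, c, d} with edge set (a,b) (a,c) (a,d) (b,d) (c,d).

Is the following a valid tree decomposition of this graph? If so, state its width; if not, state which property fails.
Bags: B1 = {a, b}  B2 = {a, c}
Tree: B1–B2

No — vertex d appears in no bag.

A tree decomposition must satisfy three properties: every vertex lies in some bag; for every edge, both endpoints lie together in some bag; and for every vertex, the bags containing it form a connected subtree. Here vertex d appears in no bag, so the decomposition is invalid.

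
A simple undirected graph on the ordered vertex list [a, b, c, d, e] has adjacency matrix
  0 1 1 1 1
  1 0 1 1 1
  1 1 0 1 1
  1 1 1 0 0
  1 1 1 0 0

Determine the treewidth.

A width-3 tree decomposition is:
Bags: B1 = {a, b, c, d}  B2 = {a, b, c, e}
Tree: B1–B2
Each bag holds 4 vertices, so the decomposition has width 3, which upper-bounds the treewidth. On the other hand G contains the 4-clique {a, b, c, d}. A clique must lie in a single bag of any decomposition, so no decomposition can have width below 3. Hence tw(G) = 3 exactly.

3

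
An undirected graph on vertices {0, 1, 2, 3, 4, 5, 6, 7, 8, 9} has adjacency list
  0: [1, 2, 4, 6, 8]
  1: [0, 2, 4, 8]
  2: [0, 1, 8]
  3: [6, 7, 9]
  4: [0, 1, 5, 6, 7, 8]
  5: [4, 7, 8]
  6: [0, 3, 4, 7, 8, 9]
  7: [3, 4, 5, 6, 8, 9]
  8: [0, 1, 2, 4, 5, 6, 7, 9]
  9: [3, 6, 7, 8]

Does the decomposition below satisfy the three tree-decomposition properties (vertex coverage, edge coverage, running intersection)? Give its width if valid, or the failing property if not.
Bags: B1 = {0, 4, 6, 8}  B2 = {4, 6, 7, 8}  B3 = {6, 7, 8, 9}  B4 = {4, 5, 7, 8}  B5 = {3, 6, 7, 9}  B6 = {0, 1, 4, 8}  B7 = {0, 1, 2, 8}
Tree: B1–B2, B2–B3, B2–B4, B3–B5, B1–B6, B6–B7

Yes; width 3.

Every vertex of G appears in some bag (union = {0, 1, 2, 3, 4, 5, 6, 7, 8, 9}); every edge is covered by a bag; and for each vertex v the set of bags containing v is connected in the bag tree. The decomposition is therefore valid. The largest bag has 4 vertices, so the width is 3.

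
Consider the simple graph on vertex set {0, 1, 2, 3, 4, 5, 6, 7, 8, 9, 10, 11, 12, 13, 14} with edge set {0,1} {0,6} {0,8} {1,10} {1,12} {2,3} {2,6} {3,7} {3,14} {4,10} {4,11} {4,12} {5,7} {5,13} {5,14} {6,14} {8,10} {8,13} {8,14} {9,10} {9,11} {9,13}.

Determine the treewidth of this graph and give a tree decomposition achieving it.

Every bag has size at most 4, so the width is 4 − 1 = 3 and tw(G) ≤ 3. For the lower bound: the 4 vertex sets {2,3,7}, {6}, {14}, {0,5,8,13} are disjoint, each induces a connected subgraph, and every pair is joined by at least one edge of G. Contracting each set to a single vertex therefore yields K_{4} as a minor, and since treewidth is minor-monotone, tw(G) ≥ tw(K_{4}) = 3. Combining the bounds, tw(G) = 3.

Treewidth 3.
Bags: B1 = {2, 3, 6, 7}  B2 = {3, 6, 7, 14}  B3 = {5, 6, 7, 14}  B4 = {0, 5, 6, 14}  B5 = {0, 5, 8, 14}  B6 = {0, 5, 8, 13}  B7 = {0, 1, 8, 13}  B8 = {1, 8, 10, 13}  B9 = {1, 9, 10, 13}  B10 = {1, 9, 10, 12}  B11 = {4, 9, 10, 12}  B12 = {4, 9, 11, 12}
Tree: B1–B2, B2–B3, B3–B4, B4–B5, B5–B6, B6–B7, B7–B8, B8–B9, B9–B10, B10–B11, B11–B12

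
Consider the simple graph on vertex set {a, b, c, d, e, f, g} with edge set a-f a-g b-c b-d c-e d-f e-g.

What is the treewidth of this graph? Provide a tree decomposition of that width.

Treewidth 2.
Bags: B1 = {a, d, f}  B2 = {a, b, d}  B3 = {a, b, c}  B4 = {a, c, e}  B5 = {a, e, g}
Tree: B1–B2, B2–B3, B3–B4, B4–B5

The largest bag has 3 vertices, giving width 2; this decomposition certifies tw(G) ≤ 2. For the lower bound, G contains the cycle a–f–d–b–c–e–g–a, so G is not a forest; only forests have treewidth ≤ 1, hence tw(G) ≥ 2. Combining the bounds, tw(G) = 2.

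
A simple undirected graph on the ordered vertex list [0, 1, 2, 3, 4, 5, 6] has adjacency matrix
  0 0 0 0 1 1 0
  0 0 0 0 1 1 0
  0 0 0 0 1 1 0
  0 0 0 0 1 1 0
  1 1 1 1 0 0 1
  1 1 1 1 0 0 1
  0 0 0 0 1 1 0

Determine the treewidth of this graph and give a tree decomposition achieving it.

Each bag holds 3 vertices, so the decomposition has width 2, which upper-bounds the treewidth. For the lower bound, G contains the cycle 4–3–5–2–4, so G is not a forest; only forests have treewidth ≤ 1, hence tw(G) ≥ 2. Therefore the treewidth is 2.

Treewidth 2.
Bags: B1 = {3, 4, 5}  B2 = {2, 4, 5}  B3 = {4, 5, 6}  B4 = {0, 4, 5}  B5 = {1, 4, 5}
Tree: B1–B2, B2–B3, B3–B4, B4–B5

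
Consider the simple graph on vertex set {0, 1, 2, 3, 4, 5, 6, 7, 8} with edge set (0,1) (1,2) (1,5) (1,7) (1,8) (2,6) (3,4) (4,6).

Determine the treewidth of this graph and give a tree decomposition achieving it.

Each bag holds 2 vertices, so the decomposition has width 1, which upper-bounds the treewidth. G has an edge, so its treewidth is at least 1. Combining the bounds, tw(G) = 1.

Treewidth 1.
One such decomposition:
Bags: B1 = {1, 8}  B2 = {1, 7}  B3 = {1, 5}  B4 = {1, 2}  B5 = {2, 6}  B6 = {4, 6}  B7 = {0, 1}  B8 = {3, 4}
Tree: B1–B2, B1–B3, B2–B4, B4–B5, B5–B6, B3–B7, B6–B8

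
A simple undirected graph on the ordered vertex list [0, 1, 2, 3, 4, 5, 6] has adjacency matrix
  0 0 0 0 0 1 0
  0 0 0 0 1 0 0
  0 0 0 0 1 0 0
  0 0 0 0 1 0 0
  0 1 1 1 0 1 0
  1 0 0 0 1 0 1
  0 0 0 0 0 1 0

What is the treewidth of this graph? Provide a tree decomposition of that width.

Each bag holds 2 vertices, so the decomposition has width 1, which upper-bounds the treewidth. Any graph with an edge has treewidth ≥ 1, and G has the edge 4–5. Therefore the treewidth is 1.

Treewidth 1.
One optimal decomposition is:
Bags: B1 = {4, 5}  B2 = {3, 4}  B3 = {5, 6}  B4 = {2, 4}  B5 = {0, 5}  B6 = {1, 4}
Tree: B1–B2, B1–B3, B1–B4, B3–B5, B1–B6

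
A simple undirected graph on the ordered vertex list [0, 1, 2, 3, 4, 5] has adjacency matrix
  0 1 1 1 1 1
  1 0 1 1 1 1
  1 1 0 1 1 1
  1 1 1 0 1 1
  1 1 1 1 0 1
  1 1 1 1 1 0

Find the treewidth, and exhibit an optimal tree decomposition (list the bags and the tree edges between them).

A single bag containing all 6 vertices is trivially a valid decomposition of width 5. On the other hand G contains the 6-clique {0, 1, 2, 3, 4, 5}. A clique must lie in a single bag of any decomposition, so no decomposition can have width below 5. The upper and lower bounds meet at 5, so that is the treewidth.

Treewidth 5.
One such decomposition:
Bags: B1 = {0, 1, 2, 3, 4, 5}
Tree: (single bag)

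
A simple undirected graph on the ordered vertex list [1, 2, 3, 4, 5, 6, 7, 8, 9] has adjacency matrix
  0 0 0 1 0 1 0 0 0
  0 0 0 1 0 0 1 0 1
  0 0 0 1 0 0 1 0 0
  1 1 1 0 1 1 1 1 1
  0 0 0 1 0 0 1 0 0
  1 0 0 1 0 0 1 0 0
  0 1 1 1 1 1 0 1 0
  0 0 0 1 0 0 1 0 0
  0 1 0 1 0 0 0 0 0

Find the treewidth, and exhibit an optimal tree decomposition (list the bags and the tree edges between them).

Treewidth 2.
Bags: B1 = {4, 6, 7}  B2 = {4, 5, 7}  B3 = {1, 4, 6}  B4 = {2, 4, 7}  B5 = {4, 7, 8}  B6 = {3, 4, 7}  B7 = {2, 4, 9}
Tree: B1–B2, B1–B3, B2–B4, B4–B5, B1–B6, B4–B7

The largest bag has 3 vertices, giving width 2; this decomposition certifies tw(G) ≤ 2. For the lower bound, the 3 vertices {1, 4, 6} are pairwise adjacent, and any tree decomposition puts a clique entirely inside one bag — forcing width ≥ 2. Therefore the treewidth is 2.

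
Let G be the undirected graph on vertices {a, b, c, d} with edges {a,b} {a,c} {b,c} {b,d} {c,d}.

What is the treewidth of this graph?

2

A width-2 tree decomposition is:
Bags: B1 = {b, c, d}  B2 = {a, b, c}
Tree: B1–B2
The largest bag has 3 vertices, giving width 2; this decomposition certifies tw(G) ≤ 2. Conversely, {b, c, d} is a clique of size 3, and the vertices of any clique must share a bag in every tree decomposition; so some bag has ≥ 3 vertices and tw(G) ≥ 2. Combining the bounds, tw(G) = 2.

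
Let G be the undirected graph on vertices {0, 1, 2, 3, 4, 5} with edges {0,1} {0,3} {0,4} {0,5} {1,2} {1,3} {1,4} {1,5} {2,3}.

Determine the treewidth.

2

A width-2 tree decomposition is:
Bags: B1 = {0, 1, 3}  B2 = {0, 1, 5}  B3 = {1, 2, 3}  B4 = {0, 1, 4}
Tree: B1–B2, B1–B3, B1–B4
Every bag has size at most 3, so the width is 3 − 1 = 2 and tw(G) ≤ 2. For the lower bound, the 3 vertices {0, 1, 3} are pairwise adjacent, and any tree decomposition puts a clique entirely inside one bag — forcing width ≥ 2. Therefore the treewidth is 2.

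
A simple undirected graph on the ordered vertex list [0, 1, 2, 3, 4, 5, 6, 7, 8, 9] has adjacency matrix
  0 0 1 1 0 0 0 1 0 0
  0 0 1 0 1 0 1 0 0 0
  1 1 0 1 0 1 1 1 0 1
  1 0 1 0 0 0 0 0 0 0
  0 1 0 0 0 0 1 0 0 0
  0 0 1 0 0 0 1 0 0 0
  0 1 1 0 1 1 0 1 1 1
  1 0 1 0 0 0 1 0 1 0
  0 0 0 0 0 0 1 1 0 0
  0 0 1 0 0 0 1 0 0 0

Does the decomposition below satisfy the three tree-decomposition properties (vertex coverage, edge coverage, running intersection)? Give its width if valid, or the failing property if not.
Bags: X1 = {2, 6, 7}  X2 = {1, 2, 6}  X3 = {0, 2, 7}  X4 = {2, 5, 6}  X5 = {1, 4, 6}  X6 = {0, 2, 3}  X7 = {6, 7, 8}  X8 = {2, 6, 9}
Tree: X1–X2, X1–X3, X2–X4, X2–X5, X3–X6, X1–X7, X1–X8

Yes; width 2.

Vertex coverage: the bags together contain {0, 1, 2, 3, 4, 5, 6, 7, 8, 9}, the full vertex set. Edge coverage: each edge of G has both endpoints in at least one bag. Running intersection: for every vertex, the bags containing it form a connected subtree. All three properties hold, so this is a valid tree decomposition of width max|bag| − 1 = 2, and hence tw(G) ≤ 2.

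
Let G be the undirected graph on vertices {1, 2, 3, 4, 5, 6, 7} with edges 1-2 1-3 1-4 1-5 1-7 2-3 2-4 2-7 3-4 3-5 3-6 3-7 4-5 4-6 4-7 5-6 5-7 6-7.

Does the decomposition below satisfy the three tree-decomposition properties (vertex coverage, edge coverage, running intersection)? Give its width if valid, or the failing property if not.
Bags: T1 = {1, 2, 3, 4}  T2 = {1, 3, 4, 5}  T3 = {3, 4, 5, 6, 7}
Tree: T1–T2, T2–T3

No — edge (7,2) lies in no bag.

A tree decomposition must satisfy three properties: every vertex lies in some bag; for every edge, both endpoints lie together in some bag; and for every vertex, the bags containing it form a connected subtree. Here edge (7,2) lies in no bag, so the decomposition is invalid.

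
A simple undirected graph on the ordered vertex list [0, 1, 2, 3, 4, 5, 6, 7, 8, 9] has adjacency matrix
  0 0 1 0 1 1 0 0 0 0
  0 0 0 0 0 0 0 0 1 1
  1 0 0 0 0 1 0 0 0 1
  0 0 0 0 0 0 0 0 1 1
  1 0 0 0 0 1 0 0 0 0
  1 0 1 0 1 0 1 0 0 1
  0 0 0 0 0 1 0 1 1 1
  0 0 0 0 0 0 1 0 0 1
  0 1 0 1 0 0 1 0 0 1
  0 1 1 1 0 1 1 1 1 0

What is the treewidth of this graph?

A width-2 tree decomposition is:
Bags: B1 = {5, 6, 9}  B2 = {2, 5, 9}  B3 = {0, 2, 5}  B4 = {6, 8, 9}  B5 = {0, 4, 5}  B6 = {6, 7, 9}  B7 = {3, 8, 9}  B8 = {1, 8, 9}
Tree: B1–B2, B2–B3, B1–B4, B3–B5, B4–B6, B4–B7, B4–B8
Every bag has size at most 3, so the width is 3 − 1 = 2 and tw(G) ≤ 2. Conversely, {0, 2, 5} is a clique of size 3, and the vertices of any clique must share a bag in every tree decomposition; so some bag has ≥ 3 vertices and tw(G) ≥ 2. Combining the bounds, tw(G) = 2.

2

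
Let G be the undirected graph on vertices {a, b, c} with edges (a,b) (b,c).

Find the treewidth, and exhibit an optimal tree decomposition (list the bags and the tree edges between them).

Each bag holds 2 vertices, so the decomposition has width 1, which upper-bounds the treewidth. Any graph with an edge has treewidth ≥ 1, and G has the edge c–b. The upper and lower bounds meet at 1, so that is the treewidth.

Treewidth 1.
One such decomposition:
Bags: B1 = {b, c}  B2 = {a, b}
Tree: B1–B2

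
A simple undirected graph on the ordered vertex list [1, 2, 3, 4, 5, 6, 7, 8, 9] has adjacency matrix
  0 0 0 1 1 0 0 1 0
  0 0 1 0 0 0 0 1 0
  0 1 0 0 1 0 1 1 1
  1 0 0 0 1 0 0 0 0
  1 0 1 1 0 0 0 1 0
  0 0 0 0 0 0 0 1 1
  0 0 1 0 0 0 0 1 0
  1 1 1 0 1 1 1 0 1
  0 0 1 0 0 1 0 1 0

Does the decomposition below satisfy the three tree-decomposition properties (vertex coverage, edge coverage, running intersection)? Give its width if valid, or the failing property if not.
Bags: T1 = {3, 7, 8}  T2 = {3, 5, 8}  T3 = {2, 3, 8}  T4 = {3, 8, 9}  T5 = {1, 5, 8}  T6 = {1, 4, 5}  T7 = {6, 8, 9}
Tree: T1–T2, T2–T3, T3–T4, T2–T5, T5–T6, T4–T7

Vertex coverage: the bags together contain {1, 2, 3, 4, 5, 6, 7, 8, 9}, the full vertex set. Edge coverage: each edge of G has both endpoints in at least one bag. Running intersection: for every vertex, the bags containing it form a connected subtree. All three properties hold, so this is a valid tree decomposition of width max|bag| − 1 = 2, and hence tw(G) ≤ 2.

Yes; width 2.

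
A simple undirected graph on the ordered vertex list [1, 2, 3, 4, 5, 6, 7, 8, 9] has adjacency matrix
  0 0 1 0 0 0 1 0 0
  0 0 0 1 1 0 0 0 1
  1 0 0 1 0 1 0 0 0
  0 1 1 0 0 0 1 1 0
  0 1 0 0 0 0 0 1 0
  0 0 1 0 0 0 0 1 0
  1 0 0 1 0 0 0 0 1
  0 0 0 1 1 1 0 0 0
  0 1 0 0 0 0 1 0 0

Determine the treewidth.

A width-3 tree decomposition is:
Bags: B1 = {1, 3, 6, 8}  B2 = {1, 3, 4, 8}  B3 = {1, 4, 7, 8}  B4 = {4, 5, 7, 8}  B5 = {2, 4, 5, 7}  B6 = {2, 5, 7, 9}
Tree: B1–B2, B2–B3, B3–B4, B4–B5, B5–B6
The largest bag has 4 vertices, giving width 3; this decomposition certifies tw(G) ≤ 3. For the lower bound: the 4 vertex sets {1,3,6}, {8}, {4}, {2,5,7,9} are disjoint, each induces a connected subgraph, and every pair is joined by at least one edge of G. Contracting each set to a single vertex therefore yields K_{4} as a minor, and since treewidth is minor-monotone, tw(G) ≥ tw(K_{4}) = 3. Hence tw(G) = 3 exactly.

3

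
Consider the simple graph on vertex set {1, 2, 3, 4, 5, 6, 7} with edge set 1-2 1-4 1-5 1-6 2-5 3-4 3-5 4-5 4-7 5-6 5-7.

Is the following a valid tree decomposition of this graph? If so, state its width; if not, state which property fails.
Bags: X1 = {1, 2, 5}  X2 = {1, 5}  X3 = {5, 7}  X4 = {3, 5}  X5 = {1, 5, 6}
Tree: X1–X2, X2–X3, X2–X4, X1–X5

No — vertex 4 appears in no bag.

A tree decomposition must satisfy three properties: every vertex lies in some bag; for every edge, both endpoints lie together in some bag; and for every vertex, the bags containing it form a connected subtree. Here vertex 4 appears in no bag, so the decomposition is invalid.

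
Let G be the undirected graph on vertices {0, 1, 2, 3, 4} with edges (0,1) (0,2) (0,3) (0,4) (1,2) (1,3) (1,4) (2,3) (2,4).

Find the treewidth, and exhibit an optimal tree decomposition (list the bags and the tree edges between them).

Treewidth 3.
Bags: B1 = {0, 1, 2, 3}  B2 = {0, 1, 2, 4}
Tree: B1–B2

The largest bag has 4 vertices, giving width 3; this decomposition certifies tw(G) ≤ 3. Conversely, {0, 1, 2, 3} is a clique of size 4, and the vertices of any clique must share a bag in every tree decomposition; so some bag has ≥ 4 vertices and tw(G) ≥ 3. Combining the bounds, tw(G) = 3.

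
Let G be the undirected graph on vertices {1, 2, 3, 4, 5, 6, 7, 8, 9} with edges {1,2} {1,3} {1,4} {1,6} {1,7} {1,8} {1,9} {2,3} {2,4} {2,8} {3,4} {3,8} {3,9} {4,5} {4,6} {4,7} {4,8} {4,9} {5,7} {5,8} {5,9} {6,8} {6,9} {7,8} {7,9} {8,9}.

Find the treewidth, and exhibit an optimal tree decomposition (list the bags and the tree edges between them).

The largest bag has 5 vertices, giving width 4; this decomposition certifies tw(G) ≤ 4. Conversely, {1, 3, 4, 8, 9} is a clique of size 5, and the vertices of any clique must share a bag in every tree decomposition; so some bag has ≥ 5 vertices and tw(G) ≥ 4. Therefore the treewidth is 4.

Treewidth 4.
One optimal decomposition is:
Bags: B1 = {1, 3, 4, 8, 9}  B2 = {1, 2, 3, 4, 8}  B3 = {1, 4, 7, 8, 9}  B4 = {1, 4, 6, 8, 9}  B5 = {4, 5, 7, 8, 9}
Tree: B1–B2, B1–B3, B3–B4, B3–B5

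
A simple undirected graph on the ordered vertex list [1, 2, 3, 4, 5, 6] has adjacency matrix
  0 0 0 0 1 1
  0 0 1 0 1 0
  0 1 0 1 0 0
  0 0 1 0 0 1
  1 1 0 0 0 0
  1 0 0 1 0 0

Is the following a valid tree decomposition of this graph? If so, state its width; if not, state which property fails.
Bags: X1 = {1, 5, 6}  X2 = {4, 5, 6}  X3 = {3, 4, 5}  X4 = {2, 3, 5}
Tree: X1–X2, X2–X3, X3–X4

Checking the three conditions: (i) the bags cover all of {1, 2, 3, 4, 5, 6}; (ii) for each edge, some bag contains both endpoints; (iii) the bags containing any fixed vertex form a subtree. All hold, so the decomposition is valid with width 3 − 1 = 2.

Yes; width 2.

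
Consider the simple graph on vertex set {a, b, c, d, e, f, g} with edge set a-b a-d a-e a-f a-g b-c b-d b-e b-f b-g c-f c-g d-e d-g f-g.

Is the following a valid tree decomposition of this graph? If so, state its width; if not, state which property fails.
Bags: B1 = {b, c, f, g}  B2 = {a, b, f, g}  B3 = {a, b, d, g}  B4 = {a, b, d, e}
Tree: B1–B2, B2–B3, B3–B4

Every vertex of G appears in some bag (union = {a, b, c, d, e, f, g}); every edge is covered by a bag; and for each vertex v the set of bags containing v is connected in the bag tree. The decomposition is therefore valid. The largest bag has 4 vertices, so the width is 3.

Yes; width 3.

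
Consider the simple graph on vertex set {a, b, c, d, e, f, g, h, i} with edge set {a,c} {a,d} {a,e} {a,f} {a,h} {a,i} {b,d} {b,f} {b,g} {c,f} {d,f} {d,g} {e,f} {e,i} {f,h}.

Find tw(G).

A width-2 tree decomposition is:
Bags: B1 = {b, d, f}  B2 = {a, d, f}  B3 = {a, f, h}  B4 = {a, e, f}  B5 = {b, d, g}  B6 = {a, e, i}  B7 = {a, c, f}
Tree: B1–B2, B2–B3, B2–B4, B1–B5, B4–B6, B2–B7
Every bag has size at most 3, so the width is 3 − 1 = 2 and tw(G) ≤ 2. On the other hand G contains the 3-clique {b, d, g}. A clique must lie in a single bag of any decomposition, so no decomposition can have width below 2. Therefore the treewidth is 2.

2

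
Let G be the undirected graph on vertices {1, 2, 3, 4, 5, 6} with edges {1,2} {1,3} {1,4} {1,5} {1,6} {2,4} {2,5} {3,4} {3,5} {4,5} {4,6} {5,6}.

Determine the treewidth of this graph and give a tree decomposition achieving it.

Treewidth 3.
Bags: B1 = {1, 2, 4, 5}  B2 = {1, 4, 5, 6}  B3 = {1, 3, 4, 5}
Tree: B1–B2, B2–B3

The largest bag has 4 vertices, giving width 3; this decomposition certifies tw(G) ≤ 3. On the other hand G contains the 4-clique {1, 2, 4, 5}. A clique must lie in a single bag of any decomposition, so no decomposition can have width below 3. Combining the bounds, tw(G) = 3.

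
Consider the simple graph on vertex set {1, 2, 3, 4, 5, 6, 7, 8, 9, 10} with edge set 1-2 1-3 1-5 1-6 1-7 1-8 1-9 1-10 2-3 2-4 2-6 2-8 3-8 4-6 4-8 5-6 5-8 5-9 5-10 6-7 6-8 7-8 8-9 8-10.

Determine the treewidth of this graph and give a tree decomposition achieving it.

Treewidth 3.
One such decomposition:
Bags: B1 = {1, 2, 6, 8}  B2 = {1, 2, 3, 8}  B3 = {1, 5, 6, 8}  B4 = {2, 4, 6, 8}  B5 = {1, 6, 7, 8}  B6 = {1, 5, 8, 10}  B7 = {1, 5, 8, 9}
Tree: B1–B2, B1–B3, B1–B4, B3–B5, B3–B6, B3–B7

Every bag has size at most 4, so the width is 4 − 1 = 3 and tw(G) ≤ 3. Conversely, {1, 2, 3, 8} is a clique of size 4, and the vertices of any clique must share a bag in every tree decomposition; so some bag has ≥ 4 vertices and tw(G) ≥ 3. Combining the bounds, tw(G) = 3.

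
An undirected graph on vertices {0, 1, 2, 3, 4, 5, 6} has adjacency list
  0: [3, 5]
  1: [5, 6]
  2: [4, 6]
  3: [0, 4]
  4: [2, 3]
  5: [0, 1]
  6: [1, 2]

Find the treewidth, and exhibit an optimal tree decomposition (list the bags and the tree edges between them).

Treewidth 2.
Bags: B1 = {1, 5, 6}  B2 = {0, 5, 6}  B3 = {0, 3, 6}  B4 = {3, 4, 6}  B5 = {2, 4, 6}
Tree: B1–B2, B2–B3, B3–B4, B4–B5

The largest bag has 3 vertices, giving width 2; this decomposition certifies tw(G) ≤ 2. For the lower bound, G contains the cycle 6–1–5–0–3–4–2–6, so G is not a forest; only forests have treewidth ≤ 1, hence tw(G) ≥ 2. The upper and lower bounds meet at 2, so that is the treewidth.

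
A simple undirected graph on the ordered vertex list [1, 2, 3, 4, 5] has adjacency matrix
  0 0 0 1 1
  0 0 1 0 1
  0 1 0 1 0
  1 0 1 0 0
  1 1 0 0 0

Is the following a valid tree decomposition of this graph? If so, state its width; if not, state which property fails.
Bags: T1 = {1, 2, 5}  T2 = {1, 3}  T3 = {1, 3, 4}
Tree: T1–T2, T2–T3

A tree decomposition must satisfy three properties: every vertex lies in some bag; for every edge, both endpoints lie together in some bag; and for every vertex, the bags containing it form a connected subtree. Here edge (2,3) lies in no bag, so the decomposition is invalid.

No — edge (2,3) lies in no bag.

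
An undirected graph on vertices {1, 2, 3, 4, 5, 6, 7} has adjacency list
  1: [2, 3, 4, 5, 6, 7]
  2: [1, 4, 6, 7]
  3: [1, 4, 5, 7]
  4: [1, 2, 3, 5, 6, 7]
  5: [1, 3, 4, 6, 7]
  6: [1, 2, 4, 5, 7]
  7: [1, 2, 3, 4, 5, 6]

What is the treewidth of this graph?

A width-4 tree decomposition is:
Bags: B1 = {1, 4, 5, 6, 7}  B2 = {1, 3, 4, 5, 7}  B3 = {1, 2, 4, 6, 7}
Tree: B1–B2, B1–B3
Every bag has size at most 5, so the width is 5 − 1 = 4 and tw(G) ≤ 4. For the lower bound, the 5 vertices {1, 2, 4, 6, 7} are pairwise adjacent, and any tree decomposition puts a clique entirely inside one bag — forcing width ≥ 4. Hence tw(G) = 4 exactly.

4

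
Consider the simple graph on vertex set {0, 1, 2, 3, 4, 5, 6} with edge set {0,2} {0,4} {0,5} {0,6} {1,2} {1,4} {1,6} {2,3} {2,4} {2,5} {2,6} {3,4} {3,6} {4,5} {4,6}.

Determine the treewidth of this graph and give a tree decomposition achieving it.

Every bag has size at most 4, so the width is 4 − 1 = 3 and tw(G) ≤ 3. Conversely, {0, 2, 4, 5} is a clique of size 4, and the vertices of any clique must share a bag in every tree decomposition; so some bag has ≥ 4 vertices and tw(G) ≥ 3. The upper and lower bounds meet at 3, so that is the treewidth.

Treewidth 3.
One such decomposition:
Bags: B1 = {2, 3, 4, 6}  B2 = {1, 2, 4, 6}  B3 = {0, 2, 4, 6}  B4 = {0, 2, 4, 5}
Tree: B1–B2, B1–B3, B3–B4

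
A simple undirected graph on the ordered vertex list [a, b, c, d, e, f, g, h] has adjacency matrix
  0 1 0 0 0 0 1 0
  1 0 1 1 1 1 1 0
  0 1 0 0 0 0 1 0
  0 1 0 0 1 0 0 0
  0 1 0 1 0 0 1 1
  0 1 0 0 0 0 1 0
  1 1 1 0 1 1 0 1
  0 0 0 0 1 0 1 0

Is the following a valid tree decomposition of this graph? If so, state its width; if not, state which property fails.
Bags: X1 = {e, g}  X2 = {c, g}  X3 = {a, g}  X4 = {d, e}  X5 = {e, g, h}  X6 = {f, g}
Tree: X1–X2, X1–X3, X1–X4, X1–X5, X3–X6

No — vertex b appears in no bag.

A tree decomposition must satisfy three properties: every vertex lies in some bag; for every edge, both endpoints lie together in some bag; and for every vertex, the bags containing it form a connected subtree. Here vertex b appears in no bag, so the decomposition is invalid.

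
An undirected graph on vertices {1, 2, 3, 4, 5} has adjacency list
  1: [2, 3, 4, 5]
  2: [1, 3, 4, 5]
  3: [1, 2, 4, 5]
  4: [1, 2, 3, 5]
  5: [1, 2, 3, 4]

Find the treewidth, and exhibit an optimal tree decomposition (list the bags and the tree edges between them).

Treewidth 4.
One optimal decomposition is:
Bags: B1 = {1, 2, 3, 4, 5}
Tree: (single bag)

With just one bag of size 5, the width is 5 − 1 = 4, so tw(G) ≤ 4. For the lower bound, the 5 vertices {1, 2, 3, 4, 5} are pairwise adjacent, and any tree decomposition puts a clique entirely inside one bag — forcing width ≥ 4. Combining the bounds, tw(G) = 4.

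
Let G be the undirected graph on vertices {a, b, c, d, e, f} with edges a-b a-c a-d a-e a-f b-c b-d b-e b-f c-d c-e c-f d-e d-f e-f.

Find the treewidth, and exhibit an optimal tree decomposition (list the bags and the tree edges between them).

With just one bag of size 6, the width is 6 − 1 = 5, so tw(G) ≤ 5. For the lower bound, the 6 vertices {a, b, c, d, e, f} are pairwise adjacent, and any tree decomposition puts a clique entirely inside one bag — forcing width ≥ 5. Hence tw(G) = 5 exactly.

Treewidth 5.
One such decomposition:
Bags: B1 = {a, b, c, d, e, f}
Tree: (single bag)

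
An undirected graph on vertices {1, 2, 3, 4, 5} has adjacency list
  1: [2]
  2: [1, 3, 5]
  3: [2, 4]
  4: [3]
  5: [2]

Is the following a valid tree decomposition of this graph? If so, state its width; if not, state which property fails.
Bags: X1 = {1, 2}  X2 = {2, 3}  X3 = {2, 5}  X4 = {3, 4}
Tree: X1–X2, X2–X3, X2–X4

Checking the three conditions: (i) the bags cover all of {1, 2, 3, 4, 5}; (ii) for each edge, some bag contains both endpoints; (iii) the bags containing any fixed vertex form a subtree. All hold, so the decomposition is valid with width 2 − 1 = 1.

Yes; width 1.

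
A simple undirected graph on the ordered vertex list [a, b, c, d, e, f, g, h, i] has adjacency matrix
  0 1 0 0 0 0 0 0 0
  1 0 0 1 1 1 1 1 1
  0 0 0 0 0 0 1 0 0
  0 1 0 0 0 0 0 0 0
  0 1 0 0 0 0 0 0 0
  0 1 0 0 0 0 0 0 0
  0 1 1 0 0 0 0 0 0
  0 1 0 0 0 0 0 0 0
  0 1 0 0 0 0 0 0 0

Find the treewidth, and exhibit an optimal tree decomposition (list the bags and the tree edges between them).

Each bag holds 2 vertices, so the decomposition has width 1, which upper-bounds the treewidth. Any graph with an edge has treewidth ≥ 1, and G has the edge b–g. The upper and lower bounds meet at 1, so that is the treewidth.

Treewidth 1.
Bags: B1 = {b, g}  B2 = {b, e}  B3 = {b, i}  B4 = {b, d}  B5 = {a, b}  B6 = {b, h}  B7 = {b, f}  B8 = {c, g}
Tree: B1–B2, B2–B3, B1–B4, B4–B5, B5–B6, B2–B7, B1–B8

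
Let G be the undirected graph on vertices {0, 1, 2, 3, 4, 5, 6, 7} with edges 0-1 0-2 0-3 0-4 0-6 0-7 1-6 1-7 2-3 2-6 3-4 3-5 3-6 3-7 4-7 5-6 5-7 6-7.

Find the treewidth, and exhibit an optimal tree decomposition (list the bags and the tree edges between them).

Treewidth 3.
One such decomposition:
Bags: B1 = {3, 5, 6, 7}  B2 = {0, 3, 6, 7}  B3 = {0, 3, 4, 7}  B4 = {0, 2, 3, 6}  B5 = {0, 1, 6, 7}
Tree: B1–B2, B2–B3, B2–B4, B2–B5

The largest bag has 4 vertices, giving width 3; this decomposition certifies tw(G) ≤ 3. Conversely, {0, 1, 6, 7} is a clique of size 4, and the vertices of any clique must share a bag in every tree decomposition; so some bag has ≥ 4 vertices and tw(G) ≥ 3. Combining the bounds, tw(G) = 3.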